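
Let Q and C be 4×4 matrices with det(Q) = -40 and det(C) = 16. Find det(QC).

det(QC) = det(Q)·det(C) = (-40)·(16) = -640

The determinant is -640.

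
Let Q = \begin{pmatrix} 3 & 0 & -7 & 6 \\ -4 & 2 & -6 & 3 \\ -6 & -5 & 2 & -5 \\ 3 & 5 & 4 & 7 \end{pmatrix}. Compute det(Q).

Expand along row 1 (it has 1 zero):
  + (3) · M_11   where M_11 = det([2 -6 3; -5 2 -5; 5 4 7]) = -82
  + (-7) · M_13   where M_13 = det([-4 2 3; -6 -5 -5; 3 5 7]) = 49
  − (6) · M_14   where M_14 = det([-4 2 -6; -6 -5 2; 3 5 4]) = 270
det = (+1)·(3)·(-82) + (+1)·(-7)·(49) + (-1)·(6)·(270) = -2209

det(Q) = -2209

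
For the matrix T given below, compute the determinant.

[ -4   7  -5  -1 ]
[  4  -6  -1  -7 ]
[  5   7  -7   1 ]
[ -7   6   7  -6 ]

det(T) = 6691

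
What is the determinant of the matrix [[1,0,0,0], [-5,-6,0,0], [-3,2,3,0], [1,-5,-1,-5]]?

The matrix is lower triangular, so the determinant is the product of the diagonal entries:
det = (1) · (-6) · (3) · (-5) = 90

The determinant is 90.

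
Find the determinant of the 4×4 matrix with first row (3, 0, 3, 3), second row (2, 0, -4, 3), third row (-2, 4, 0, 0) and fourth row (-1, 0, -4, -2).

-108

Expand along column 2 (it has 3 zeros):
  − (4) · M_32   where M_32 = det([3 3 3; 2 -4 3; -1 -4 -2]) = 27
det = (-1)·(4)·(27) = -108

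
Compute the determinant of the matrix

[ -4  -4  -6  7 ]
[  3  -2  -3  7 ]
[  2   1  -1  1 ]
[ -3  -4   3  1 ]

Expand along row 1:
  + (-4) · M_11   where M_11 = det([-2 -3 7; 1 -1 1; -4 3 1]) = 16
  − (-4) · M_12   where M_12 = det([3 -3 7; 2 -1 1; -3 3 1]) = 24
  + (-6) · M_13   where M_13 = det([3 -2 7; 2 1 1; -3 -4 1]) = -10
  − (7) · M_14   where M_14 = det([3 -2 -3; 2 1 -1; -3 -4 3]) = 18
det = (+1)·(-4)·(16) + (-1)·(-4)·(24) + (+1)·(-6)·(-10) + (-1)·(7)·(18) = -34

The determinant is -34.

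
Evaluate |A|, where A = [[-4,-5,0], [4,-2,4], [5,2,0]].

The determinant is -68.

Expand along column 3:
  − 4 · |-4 -5; 5 2| = −4·(-8 − (-25)) = -68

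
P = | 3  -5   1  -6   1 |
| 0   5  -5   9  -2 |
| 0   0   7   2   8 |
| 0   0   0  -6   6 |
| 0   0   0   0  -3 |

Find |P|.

P is upper triangular, so det(P) is the product of the diagonal entries:
det = (3) · (5) · (7) · (-6) · (-3) = 1890

|P| = 1890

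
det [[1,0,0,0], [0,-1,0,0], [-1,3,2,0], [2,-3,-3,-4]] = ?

8

The matrix is lower triangular, so the determinant is the product of the diagonal entries:
det = (1) · (-1) · (2) · (-4) = 8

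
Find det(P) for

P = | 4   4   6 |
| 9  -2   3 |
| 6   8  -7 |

|P| = 788

Expand along row 1:
  + 4 · |-2 3; 8 -7| = 4·(14 − 24) = -40
  − 4 · |9 3; 6 -7| = −4·(-63 − 18) = 324
  + 6 · |9 -2; 6 8| = 6·(72 − (-12)) = 504
Sum: (-40) + (324) + (504) = 788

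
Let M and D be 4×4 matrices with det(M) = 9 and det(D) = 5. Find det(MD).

45

det(MD) = det(M)·det(D) = (9)·(5) = 45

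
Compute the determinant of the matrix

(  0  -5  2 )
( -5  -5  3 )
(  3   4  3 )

Expand along row 1:
  − (-5) · |-5 3; 3 3| = −(-5)·(-15 − 9) = -120
  + 2 · |-5 -5; 3 4| = 2·(-20 − (-15)) = -10
Sum: (-120) + (-10) = -130

The determinant is -130.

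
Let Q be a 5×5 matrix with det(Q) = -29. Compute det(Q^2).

841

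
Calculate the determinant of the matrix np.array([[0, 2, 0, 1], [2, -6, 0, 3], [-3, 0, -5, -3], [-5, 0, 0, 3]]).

Expand along column 3 (it has 3 zeros):
  + (-5) · M_33   where M_33 = det([0 2 1; 2 -6 3; -5 0 3]) = -72
det = (+1)·(-5)·(-72) = 360

360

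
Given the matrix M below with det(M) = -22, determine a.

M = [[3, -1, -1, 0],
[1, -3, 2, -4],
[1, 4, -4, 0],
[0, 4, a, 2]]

a = -3

Expanding along the row containing a, det(M) is linear in a: det(M) = (-52)·a + (-178).
Set (-52)·a + (-178) = -22  ⇒  (-52)·a = 156  ⇒  a = -3.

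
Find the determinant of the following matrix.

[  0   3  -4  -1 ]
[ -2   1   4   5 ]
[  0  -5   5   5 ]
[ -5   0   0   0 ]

The determinant is 400.

Expand along row 4 (it has 3 zeros):
  − (-5) · M_41   where M_41 = det([3 -4 -1; 1 4 5; -5 5 5]) = 80
det = (-1)·(-5)·(80) = 400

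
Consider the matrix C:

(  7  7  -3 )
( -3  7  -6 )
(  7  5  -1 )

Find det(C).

38

Expand along column 1:
  + 7 · |7 -6; 5 -1| = 7·(-7 − (-30)) = 161
  − (-3) · |7 -3; 5 -1| = −(-3)·(-7 − (-15)) = 24
  + 7 · |7 -3; 7 -6| = 7·(-42 − (-21)) = -147
Sum: (161) + (24) + (-147) = 38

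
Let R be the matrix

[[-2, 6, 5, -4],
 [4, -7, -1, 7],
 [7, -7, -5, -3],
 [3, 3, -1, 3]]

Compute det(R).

The determinant is 2068.

Expand along row 1:
  + (-2) · M_11   where M_11 = det([-7 -1 7; -7 -5 -3; 3 -1 3]) = 268
  − (6) · M_12   where M_12 = det([4 -1 7; 7 -5 -3; 3 -1 3]) = 14
  + (5) · M_13   where M_13 = det([4 -7 7; 7 -7 -3; 3 3 3]) = 456
  − (-4) · M_14   where M_14 = det([4 -7 -1; 7 -7 -5; 3 3 -1]) = 102
det = (+1)·(-2)·(268) + (-1)·(6)·(14) + (+1)·(5)·(456) + (-1)·(-4)·(102) = 2068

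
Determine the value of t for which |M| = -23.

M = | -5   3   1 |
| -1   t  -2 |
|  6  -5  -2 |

t = -9

Expanding along the row containing t, det(M) is linear in t: det(M) = (4)·t + (13).
Set (4)·t + (13) = -23  ⇒  (4)·t = -36  ⇒  t = -9.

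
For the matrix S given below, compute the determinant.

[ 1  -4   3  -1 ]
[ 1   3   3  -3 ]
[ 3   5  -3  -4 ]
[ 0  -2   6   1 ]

Expand along row 4 (it has 1 zero):
  + (-2) · M_42   where M_42 = det([1 3 -1; 1 3 -3; 3 -3 -4]) = -24
  − (6) · M_43   where M_43 = det([1 -4 -1; 1 3 -3; 3 5 -4]) = 27
  + (1) · M_44   where M_44 = det([1 -4 3; 1 3 3; 3 5 -3]) = -84
det = (+1)·(-2)·(-24) + (-1)·(6)·(27) + (+1)·(1)·(-84) = -198

-198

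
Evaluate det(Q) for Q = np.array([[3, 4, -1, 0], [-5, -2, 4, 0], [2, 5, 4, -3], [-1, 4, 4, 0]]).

Expand along column 4 (it has 3 zeros):
  − (-3) · M_34   where M_34 = det([3 4 -1; -5 -2 4; -1 4 4]) = 14
det = (-1)·(-3)·(14) = 42

42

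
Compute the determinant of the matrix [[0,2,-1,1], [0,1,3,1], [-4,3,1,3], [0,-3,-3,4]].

-172

Expand along column 1 (it has 3 zeros):
  + (-4) · M_31   where M_31 = det([2 -1 1; 1 3 1; -3 -3 4]) = 43
det = (+1)·(-4)·(43) = -172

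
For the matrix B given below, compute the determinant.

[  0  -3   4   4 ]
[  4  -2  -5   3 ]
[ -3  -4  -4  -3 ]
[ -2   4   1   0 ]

-753

Expand along row 1 (it has 1 zero):
  − (-3) · M_12   where M_12 = det([4 -5 3; -3 -4 -3; -2 1 0]) = -51
  + (4) · M_13   where M_13 = det([4 -2 3; -3 -4 -3; -2 4 0]) = -24
  − (4) · M_14   where M_14 = det([4 -2 -5; -3 -4 -4; -2 4 1]) = 126
det = (-1)·(-3)·(-51) + (+1)·(4)·(-24) + (-1)·(4)·(126) = -753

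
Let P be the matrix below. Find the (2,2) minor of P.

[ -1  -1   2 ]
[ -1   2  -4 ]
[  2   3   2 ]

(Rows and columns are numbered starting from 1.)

Delete row 2 and column 2; the remaining 2×2 submatrix is [-1 2; 2 2].
Its determinant is (-1)·2 − 2·2 = -6.

-6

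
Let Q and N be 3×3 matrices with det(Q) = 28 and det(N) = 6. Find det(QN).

det(QN) = det(Q)·det(N) = (28)·(6) = 168

det(QN) = 168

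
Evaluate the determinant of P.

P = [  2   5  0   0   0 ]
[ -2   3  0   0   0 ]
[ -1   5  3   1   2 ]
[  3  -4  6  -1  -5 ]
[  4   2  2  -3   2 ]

The determinant is -1680.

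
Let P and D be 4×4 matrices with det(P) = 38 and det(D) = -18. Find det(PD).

det(PD) = det(P)·det(D) = (38)·(-18) = -684

-684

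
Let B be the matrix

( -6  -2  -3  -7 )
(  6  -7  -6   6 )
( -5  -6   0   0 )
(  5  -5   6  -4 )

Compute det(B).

Expand along row 3 (it has 2 zeros):
  + (-5) · M_31   where M_31 = det([-2 -3 -7; -7 -6 6; -5 6 -4]) = 702
  − (-6) · M_32   where M_32 = det([-6 -3 -7; 6 -6 6; 5 6 -4]) = -552
det = (+1)·(-5)·(702) + (-1)·(-6)·(-552) = -6822

det(B) = -6822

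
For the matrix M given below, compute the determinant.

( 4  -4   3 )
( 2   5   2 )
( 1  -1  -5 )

Expand along column 1:
  + 4 · |5 2; -1 -5| = 4·(-25 − (-2)) = -92
  − 2 · |-4 3; -1 -5| = −2·(20 − (-3)) = -46
  + 1 · |-4 3; 5 2| = 1·(-8 − 15) = -23
Sum: (-92) + (-46) + (-23) = -161

-161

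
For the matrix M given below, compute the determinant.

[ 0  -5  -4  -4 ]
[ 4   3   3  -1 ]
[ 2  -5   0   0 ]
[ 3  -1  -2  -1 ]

362

Expand along row 3 (it has 2 zeros):
  + (2) · M_31   where M_31 = det([-5 -4 -4; 3 3 -1; -1 -2 -1]) = 21
  − (-5) · M_32   where M_32 = det([0 -4 -4; 4 3 -1; 3 -2 -1]) = 64
det = (+1)·(2)·(21) + (-1)·(-5)·(64) = 362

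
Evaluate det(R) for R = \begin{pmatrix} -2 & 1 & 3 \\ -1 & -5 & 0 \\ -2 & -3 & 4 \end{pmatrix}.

Expand along row 2:
  − (-1) · |1 3; -3 4| = −(-1)·(4 − (-9)) = 13
  + (-5) · |-2 3; -2 4| = (-5)·(-8 − (-6)) = 10
Sum: (13) + (10) = 23

|R| = 23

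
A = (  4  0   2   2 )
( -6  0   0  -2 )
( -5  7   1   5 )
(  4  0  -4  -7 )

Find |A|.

Expand along column 2 (it has 3 zeros):
  − (7) · M_32   where M_32 = det([4 2 2; -6 0 -2; 4 -4 -7]) = -84
det = (-1)·(7)·(-84) = 588

588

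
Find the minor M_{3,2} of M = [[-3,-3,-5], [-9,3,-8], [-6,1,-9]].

Delete row 3 and column 2; the remaining 2×2 submatrix is [-3 -5; -9 -8].
Its determinant is (-3)·(-8) − (-5)·(-9) = -21.

-21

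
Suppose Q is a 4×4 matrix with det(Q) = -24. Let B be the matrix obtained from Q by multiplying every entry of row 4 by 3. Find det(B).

The determinant is -72.

Scaling one row by 3 multiplies the determinant by 3.
det(B) = (3)·(-24) = -72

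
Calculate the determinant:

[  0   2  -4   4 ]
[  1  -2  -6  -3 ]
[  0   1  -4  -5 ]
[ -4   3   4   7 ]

Expand along column 1 (it has 2 zeros):
  − (1) · M_21   where M_21 = det([2 -4 4; 1 -4 -5; 3 4 7]) = 136
  − (-4) · M_41   where M_41 = det([2 -4 4; -2 -6 -3; 1 -4 -5]) = 144
det = (-1)·(1)·(136) + (-1)·(-4)·(144) = 440

The determinant is 440.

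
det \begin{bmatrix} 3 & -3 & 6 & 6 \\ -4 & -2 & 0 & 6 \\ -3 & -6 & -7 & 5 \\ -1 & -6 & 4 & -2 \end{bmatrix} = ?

-3222

Expand along row 2 (it has 1 zero):
  − (-4) · M_21   where M_21 = det([-3 6 6; -6 -7 5; -6 4 -2]) = -630
  + (-2) · M_22   where M_22 = det([3 6 6; -3 -7 5; -1 4 -2]) = -198
  + (6) · M_24   where M_24 = det([3 -3 6; -3 -6 -7; -1 -6 4]) = -183
det = (-1)·(-4)·(-630) + (+1)·(-2)·(-198) + (+1)·(6)·(-183) = -3222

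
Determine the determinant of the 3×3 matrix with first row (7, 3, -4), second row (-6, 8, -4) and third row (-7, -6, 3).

Expand along row 1:
  + 7 · |8 -4; -6 3| = 7·(24 − 24) = 0
  − 3 · |-6 -4; -7 3| = −3·(-18 − 28) = 138
  + (-4) · |-6 8; -7 -6| = (-4)·(36 − (-56)) = -368
Sum: (0) + (138) + (-368) = -230

-230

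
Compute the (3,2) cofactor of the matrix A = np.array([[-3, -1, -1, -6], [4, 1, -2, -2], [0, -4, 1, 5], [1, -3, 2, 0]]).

Delete row 3 and column 2; the remaining 3×3 submatrix is [-3 -1 -6; 4 -2 -2; 1 2 0].
Its determinant is -70.
The cofactor carries sign (−1)^(3+2) = −1, so C_{3,2} = −(-70) = 70.

70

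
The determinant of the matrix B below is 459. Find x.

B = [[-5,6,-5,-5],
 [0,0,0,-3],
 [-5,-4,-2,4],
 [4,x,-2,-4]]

x = 5

Expanding along the column containing x, det(B) is linear in x: det(B) = (-45)·x + (684).
Set (-45)·x + (684) = 459  ⇒  (-45)·x = -225  ⇒  x = 5.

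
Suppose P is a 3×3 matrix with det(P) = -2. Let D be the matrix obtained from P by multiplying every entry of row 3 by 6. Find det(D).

Scaling one row by 6 multiplies the determinant by 6.
det(D) = (6)·(-2) = -12

-12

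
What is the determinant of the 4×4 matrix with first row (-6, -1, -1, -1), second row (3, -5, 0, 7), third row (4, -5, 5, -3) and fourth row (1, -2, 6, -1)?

Expand along row 2 (it has 1 zero):
  − (3) · M_21   where M_21 = det([-1 -1 -1; -5 5 -3; -2 6 -1]) = 6
  + (-5) · M_22   where M_22 = det([-6 -1 -1; 4 5 -3; 1 6 -1]) = -98
  + (7) · M_24   where M_24 = det([-6 -1 -1; 4 -5 5; 1 -2 6]) = 142
det = (-1)·(3)·(6) + (+1)·(-5)·(-98) + (+1)·(7)·(142) = 1466

1466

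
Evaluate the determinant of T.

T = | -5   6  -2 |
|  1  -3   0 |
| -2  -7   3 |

Expand along column 3:
  + (-2) · |1 -3; -2 -7| = (-2)·(-7 − 6) = 26
  + 3 · |-5 6; 1 -3| = 3·(15 − 6) = 27
Sum: (26) + (27) = 53

det(T) = 53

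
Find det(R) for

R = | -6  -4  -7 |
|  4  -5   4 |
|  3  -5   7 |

Expand along row 1:
  + (-6) · |-5 4; -5 7| = (-6)·(-35 − (-20)) = 90
  − (-4) · |4 4; 3 7| = −(-4)·(28 − 12) = 64
  + (-7) · |4 -5; 3 -5| = (-7)·(-20 − (-15)) = 35
Sum: (90) + (64) + (35) = 189

189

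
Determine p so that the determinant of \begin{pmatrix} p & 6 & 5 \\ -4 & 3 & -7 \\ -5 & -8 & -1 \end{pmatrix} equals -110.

Expanding along the column containing p, det(A) is linear in p: det(A) = (-59)·p + (421).
Set (-59)·p + (421) = -110  ⇒  (-59)·p = -531  ⇒  p = 9.

9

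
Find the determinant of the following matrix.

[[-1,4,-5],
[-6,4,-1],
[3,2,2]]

Expand along row 1:
  + (-1) · |4 -1; 2 2| = (-1)·(8 − (-2)) = -10
  − 4 · |-6 -1; 3 2| = −4·(-12 − (-3)) = 36
  + (-5) · |-6 4; 3 2| = (-5)·(-12 − 12) = 120
Sum: (-10) + (36) + (120) = 146

146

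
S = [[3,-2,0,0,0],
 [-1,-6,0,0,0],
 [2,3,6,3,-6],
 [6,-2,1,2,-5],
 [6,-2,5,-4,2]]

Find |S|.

The determinant is 1860.

S is block lower-triangular with a 2×2 block and a 3×3 block on the diagonal, so its determinant equals the product of the determinants of the diagonal blocks.
det of the 2×2 block = -20
det of the 3×3 block = -93
det = (-20)·(-93) = 1860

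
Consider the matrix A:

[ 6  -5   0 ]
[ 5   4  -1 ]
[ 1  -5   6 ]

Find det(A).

Expand along column 3:
  − (-1) · |6 -5; 1 -5| = −(-1)·(-30 − (-5)) = -25
  + 6 · |6 -5; 5 4| = 6·(24 − (-25)) = 294
Sum: (-25) + (294) = 269

269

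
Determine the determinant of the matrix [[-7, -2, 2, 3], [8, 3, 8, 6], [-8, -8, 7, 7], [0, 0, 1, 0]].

395

Expand along row 4 (it has 3 zeros):
  − (1) · M_43   where M_43 = det([-7 -2 3; 8 3 6; -8 -8 7]) = -395
det = (-1)·(1)·(-395) = 395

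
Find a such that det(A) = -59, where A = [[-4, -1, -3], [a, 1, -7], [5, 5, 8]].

-9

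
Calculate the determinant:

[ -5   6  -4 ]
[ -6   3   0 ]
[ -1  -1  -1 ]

-57

Expand along column 3:
  + (-4) · |-6 3; -1 -1| = (-4)·(6 − (-3)) = -36
  + (-1) · |-5 6; -6 3| = (-1)·(-15 − (-36)) = -21
Sum: (-36) + (-21) = -57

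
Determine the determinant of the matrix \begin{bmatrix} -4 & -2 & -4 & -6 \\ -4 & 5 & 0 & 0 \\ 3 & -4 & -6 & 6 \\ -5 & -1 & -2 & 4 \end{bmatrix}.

Expand along row 2 (it has 2 zeros):
  − (-4) · M_21   where M_21 = det([-2 -4 -6; -4 -6 6; -1 -2 4]) = -28
  + (5) · M_22   where M_22 = det([-4 -4 -6; 3 -6 6; -5 -2 4]) = 432
det = (-1)·(-4)·(-28) + (+1)·(5)·(432) = 2048

2048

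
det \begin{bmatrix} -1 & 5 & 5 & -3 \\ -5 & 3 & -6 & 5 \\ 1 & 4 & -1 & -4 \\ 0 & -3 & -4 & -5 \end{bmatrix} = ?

Expand along row 4 (it has 1 zero):
  + (-3) · M_42   where M_42 = det([-1 5 -3; -5 -6 5; 1 -1 -4]) = -137
  − (-4) · M_43   where M_43 = det([-1 5 -3; -5 3 5; 1 4 -4]) = 26
  + (-5) · M_44   where M_44 = det([-1 5 5; -5 3 -6; 1 4 -1]) = -191
det = (+1)·(-3)·(-137) + (-1)·(-4)·(26) + (+1)·(-5)·(-191) = 1470

1470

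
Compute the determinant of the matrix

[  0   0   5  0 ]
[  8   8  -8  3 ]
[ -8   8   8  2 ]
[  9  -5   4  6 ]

Expand along row 1 (it has 3 zeros):
  + (5) · M_13   where M_13 = det([8 8 3; -8 8 2; 9 -5 6]) = 896
det = (+1)·(5)·(896) = 4480

4480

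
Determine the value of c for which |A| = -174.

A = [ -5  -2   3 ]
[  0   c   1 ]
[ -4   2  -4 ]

-6

Expanding along the row containing c, det(A) is linear in c: det(A) = (32)·c + (18).
Set (32)·c + (18) = -174  ⇒  (32)·c = -192  ⇒  c = -6.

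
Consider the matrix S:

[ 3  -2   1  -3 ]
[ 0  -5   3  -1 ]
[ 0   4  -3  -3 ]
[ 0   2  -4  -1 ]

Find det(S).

det(S) = 147

Expand along column 1 (it has 3 zeros):
  + (3) · M_11   where M_11 = det([-5 3 -1; 4 -3 -3; 2 -4 -1]) = 49
det = (+1)·(3)·(49) = 147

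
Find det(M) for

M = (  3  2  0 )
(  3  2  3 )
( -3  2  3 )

Expand along row 1:
  + 3 · |2 3; 2 3| = 3·(6 − 6) = 0
  − 2 · |3 3; -3 3| = −2·(9 − (-9)) = -36
Sum: (0) + (-36) = -36

-36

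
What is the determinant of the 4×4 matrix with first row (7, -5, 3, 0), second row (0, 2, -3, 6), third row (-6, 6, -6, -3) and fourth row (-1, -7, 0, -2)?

-1524

Expand along row 1 (it has 1 zero):
  + (7) · M_11   where M_11 = det([2 -3 6; 6 -6 -3; -7 0 -2]) = -327
  − (-5) · M_12   where M_12 = det([0 -3 6; -6 -6 -3; -1 0 -2]) = -9
  + (3) · M_13   where M_13 = det([0 2 6; -6 6 -3; -1 -7 -2]) = 270
det = (+1)·(7)·(-327) + (-1)·(-5)·(-9) + (+1)·(3)·(270) = -1524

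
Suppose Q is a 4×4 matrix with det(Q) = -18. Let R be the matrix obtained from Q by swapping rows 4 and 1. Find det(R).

The determinant is 18.

Swapping two rows multiplies the determinant by −1.
det(R) = (-1)·(-18) = 18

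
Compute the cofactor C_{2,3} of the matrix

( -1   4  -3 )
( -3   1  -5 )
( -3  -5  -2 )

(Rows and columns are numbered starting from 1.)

The cofactor is -17.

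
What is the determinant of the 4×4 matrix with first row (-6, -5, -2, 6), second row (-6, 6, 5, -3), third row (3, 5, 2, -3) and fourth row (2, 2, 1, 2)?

Expand along row 1:
  + (-6) · M_11   where M_11 = det([6 5 -3; 5 2 -3; 2 1 2]) = -41
  − (-5) · M_12   where M_12 = det([-6 5 -3; 3 2 -3; 2 1 2]) = -99
  + (-2) · M_13   where M_13 = det([-6 6 -3; 3 5 -3; 2 2 2]) = -156
  − (6) · M_14   where M_14 = det([-6 6 5; 3 5 2; 2 2 1]) = -20
det = (+1)·(-6)·(-41) + (-1)·(-5)·(-99) + (+1)·(-2)·(-156) + (-1)·(6)·(-20) = 183

183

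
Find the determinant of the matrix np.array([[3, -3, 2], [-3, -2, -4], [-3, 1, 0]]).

Expand along row 3:
  + (-3) · |-3 2; -2 -4| = (-3)·(12 − (-4)) = -48
  − 1 · |3 2; -3 -4| = −1·(-12 − (-6)) = 6
Sum: (-48) + (6) = -42

The determinant is -42.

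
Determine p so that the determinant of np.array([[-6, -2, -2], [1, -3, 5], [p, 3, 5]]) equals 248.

p = -4

Expanding along the column containing p, det(M) is linear in p: det(M) = (-16)·p + (184).
Set (-16)·p + (184) = 248  ⇒  (-16)·p = 64  ⇒  p = -4.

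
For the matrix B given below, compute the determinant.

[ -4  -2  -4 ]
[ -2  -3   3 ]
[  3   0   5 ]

|B| = -14

Expand along column 2:
  − (-2) · |-2 3; 3 5| = −(-2)·(-10 − 9) = -38
  + (-3) · |-4 -4; 3 5| = (-3)·(-20 − (-12)) = 24
Sum: (-38) + (24) = -14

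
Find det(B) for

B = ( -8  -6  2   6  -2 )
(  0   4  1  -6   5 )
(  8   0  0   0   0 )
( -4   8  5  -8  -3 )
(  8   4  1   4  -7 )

Expand along row 3 (it has 4 zeros):
  + (8) · M_31   where M_31 = det([-6 2 6 -2; 4 1 -6 5; 8 5 -8 -3; 4 1 4 -7]) = -1376
det = (+1)·(8)·(-1376) = -11008

|B| = -11008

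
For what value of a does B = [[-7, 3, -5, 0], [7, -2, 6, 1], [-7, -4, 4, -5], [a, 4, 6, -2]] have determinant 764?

a = 2

Expanding along the column containing a, det(B) is linear in a: det(B) = (32)·a + (700).
Set (32)·a + (700) = 764  ⇒  (32)·a = 64  ⇒  a = 2.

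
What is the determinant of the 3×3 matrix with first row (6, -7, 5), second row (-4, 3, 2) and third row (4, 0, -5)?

Expand along row 3:
  + 4 · |-7 5; 3 2| = 4·(-14 − 15) = -116
  + (-5) · |6 -7; -4 3| = (-5)·(18 − 28) = 50
Sum: (-116) + (50) = -66

-66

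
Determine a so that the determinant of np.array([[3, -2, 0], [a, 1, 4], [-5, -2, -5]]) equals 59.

-1

Expanding along the column containing a, det(B) is linear in a: det(B) = (-10)·a + (49).
Set (-10)·a + (49) = 59  ⇒  (-10)·a = 10  ⇒  a = -1.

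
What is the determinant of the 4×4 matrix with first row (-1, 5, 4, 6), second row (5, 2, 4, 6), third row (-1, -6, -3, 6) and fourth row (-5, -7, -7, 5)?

-753

Expand along row 1:
  + (-1) · M_11   where M_11 = det([2 4 6; -6 -3 6; -7 -7 5]) = 132
  − (5) · M_12   where M_12 = det([5 4 6; -1 -3 6; -5 -7 5]) = -13
  + (4) · M_13   where M_13 = det([5 2 6; -1 -6 6; -5 -7 5]) = -128
  − (6) · M_14   where M_14 = det([5 2 4; -1 -6 -3; -5 -7 -7]) = 29
det = (+1)·(-1)·(132) + (-1)·(5)·(-13) + (+1)·(4)·(-128) + (-1)·(6)·(29) = -753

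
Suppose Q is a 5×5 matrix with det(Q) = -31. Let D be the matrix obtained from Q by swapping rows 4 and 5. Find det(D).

Swapping two rows multiplies the determinant by −1.
det(D) = (-1)·(-31) = 31

The determinant is 31.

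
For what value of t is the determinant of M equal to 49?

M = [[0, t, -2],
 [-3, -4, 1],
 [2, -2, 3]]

Expanding along the column containing t, det(M) is linear in t: det(M) = (11)·t + (-28).
Set (11)·t + (-28) = 49  ⇒  (11)·t = 77  ⇒  t = 7.

t = 7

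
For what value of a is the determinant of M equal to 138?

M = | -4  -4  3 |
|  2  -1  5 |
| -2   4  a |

Expanding along the row containing a, det(M) is linear in a: det(M) = (12)·a + (138).
Set (12)·a + (138) = 138  ⇒  (12)·a = 0  ⇒  a = 0.

a = 0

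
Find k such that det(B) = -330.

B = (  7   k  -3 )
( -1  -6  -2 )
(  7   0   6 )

Expanding along the row containing k, det(B) is linear in k: det(B) = (-8)·k + (-378).
Set (-8)·k + (-378) = -330  ⇒  (-8)·k = 48  ⇒  k = -6.

-6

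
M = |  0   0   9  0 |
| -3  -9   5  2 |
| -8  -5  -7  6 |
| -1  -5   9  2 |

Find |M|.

-720

Expand along row 1 (it has 3 zeros):
  + (9) · M_13   where M_13 = det([-3 -9 2; -8 -5 6; -1 -5 2]) = -80
det = (+1)·(9)·(-80) = -720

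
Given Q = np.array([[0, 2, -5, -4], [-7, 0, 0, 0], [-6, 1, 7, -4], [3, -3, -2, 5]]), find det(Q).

-399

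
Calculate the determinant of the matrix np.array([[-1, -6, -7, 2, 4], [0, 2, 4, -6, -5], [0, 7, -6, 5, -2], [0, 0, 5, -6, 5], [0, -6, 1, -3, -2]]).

Expand along column 1 (it has 4 zeros):
  + (-1) · M_11   where M_11 = det([2 4 -6 -5; 7 -6 5 -2; 0 5 -6 5; -6 1 -3 -2]) = -1317
det = (+1)·(-1)·(-1317) = 1317

The determinant is 1317.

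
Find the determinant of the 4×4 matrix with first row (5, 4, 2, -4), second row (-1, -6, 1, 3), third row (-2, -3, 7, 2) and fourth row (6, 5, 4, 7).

Expand along row 1:
  + (5) · M_11   where M_11 = det([-6 1 3; -3 7 2; 5 4 7]) = -356
  − (4) · M_12   where M_12 = det([-1 1 3; -2 7 2; 6 4 7]) = -165
  + (2) · M_13   where M_13 = det([-1 -6 3; -2 -3 2; 6 5 7]) = -101
  − (-4) · M_14   where M_14 = det([-1 -6 1; -2 -3 7; 6 5 4]) = -245
det = (+1)·(5)·(-356) + (-1)·(4)·(-165) + (+1)·(2)·(-101) + (-1)·(-4)·(-245) = -2302

-2302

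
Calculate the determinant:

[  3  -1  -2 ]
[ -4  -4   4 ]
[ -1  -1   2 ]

Expand along row 1:
  + 3 · |-4 4; -1 2| = 3·(-8 − (-4)) = -12
  − (-1) · |-4 4; -1 2| = −(-1)·(-8 − (-4)) = -4
  + (-2) · |-4 -4; -1 -1| = (-2)·(4 − 4) = 0
Sum: (-12) + (-4) + (0) = -16

-16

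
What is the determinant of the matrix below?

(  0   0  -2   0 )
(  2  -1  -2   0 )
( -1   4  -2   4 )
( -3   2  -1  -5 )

78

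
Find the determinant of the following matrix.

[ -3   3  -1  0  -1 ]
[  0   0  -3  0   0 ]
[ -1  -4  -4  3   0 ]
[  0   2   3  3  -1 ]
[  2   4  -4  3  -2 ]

Expand along row 2 (it has 4 zeros):
  − (-3) · M_23   where M_23 = det([-3 3 0 -1; -1 -4 3 0; 0 2 3 -1; 2 4 3 -2]) = -57
det = (-1)·(-3)·(-57) = -171

-171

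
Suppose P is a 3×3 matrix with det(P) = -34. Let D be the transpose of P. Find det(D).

det(Pᵀ) = det(P).
det(D) = (1)·(-34) = -34

|D| = -34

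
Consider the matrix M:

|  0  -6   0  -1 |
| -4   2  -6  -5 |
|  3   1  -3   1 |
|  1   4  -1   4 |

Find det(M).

550

Expand along row 1 (it has 2 zeros):
  − (-6) · M_12   where M_12 = det([-4 -6 -5; 3 -3 1; 1 -1 4]) = 110
  − (-1) · M_14   where M_14 = det([-4 2 -6; 3 1 -3; 1 4 -1]) = -110
det = (-1)·(-6)·(110) + (-1)·(-1)·(-110) = 550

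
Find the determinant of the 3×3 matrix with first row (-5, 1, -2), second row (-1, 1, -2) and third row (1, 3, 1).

-28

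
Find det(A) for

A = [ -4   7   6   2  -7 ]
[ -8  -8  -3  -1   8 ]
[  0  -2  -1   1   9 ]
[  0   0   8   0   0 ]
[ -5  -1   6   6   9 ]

Expand along row 4 (it has 4 zeros):
  − (8) · M_43   where M_43 = det([-4 7 2 -7; -8 -8 -1 8; 0 -2 1 9; -5 -1 6 9]) = -2497
det = (-1)·(8)·(-2497) = 19976

|A| = 19976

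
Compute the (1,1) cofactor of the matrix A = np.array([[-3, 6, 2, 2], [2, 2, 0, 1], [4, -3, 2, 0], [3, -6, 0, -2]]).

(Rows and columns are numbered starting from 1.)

4

Delete row 1 and column 1; the remaining 3×3 submatrix is [2 0 1; -3 2 0; -6 0 -2].
Its determinant is 4.
The cofactor carries sign (−1)^(1+1) = +1, so C_{1,1} = +(4) = 4.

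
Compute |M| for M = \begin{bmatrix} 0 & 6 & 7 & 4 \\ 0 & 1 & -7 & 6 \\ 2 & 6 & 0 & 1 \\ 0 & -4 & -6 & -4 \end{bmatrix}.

216

Expand along column 1 (it has 3 zeros):
  + (2) · M_31   where M_31 = det([6 7 4; 1 -7 6; -4 -6 -4]) = 108
det = (+1)·(2)·(108) = 216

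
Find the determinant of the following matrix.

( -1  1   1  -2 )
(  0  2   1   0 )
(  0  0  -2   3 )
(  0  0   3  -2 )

The determinant is 10.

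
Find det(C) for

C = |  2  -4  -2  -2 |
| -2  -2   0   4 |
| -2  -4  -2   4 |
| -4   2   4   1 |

The determinant is -96.

Expand along row 2 (it has 1 zero):
  − (-2) · M_21   where M_21 = det([-4 -2 -2; -4 -2 4; 2 4 1]) = 72
  + (-2) · M_22   where M_22 = det([2 -2 -2; -2 -2 4; -4 4 1]) = 24
  + (4) · M_24   where M_24 = det([2 -4 -2; -2 -4 -2; -4 2 4]) = -48
det = (-1)·(-2)·(72) + (+1)·(-2)·(24) + (+1)·(4)·(-48) = -96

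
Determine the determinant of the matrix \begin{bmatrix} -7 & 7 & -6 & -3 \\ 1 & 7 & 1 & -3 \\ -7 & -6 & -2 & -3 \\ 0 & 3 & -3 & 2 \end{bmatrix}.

The determinant is 174.

Expand along row 4 (it has 1 zero):
  + (3) · M_42   where M_42 = det([-7 -6 -3; 1 1 -3; -7 -2 -3]) = -96
  − (-3) · M_43   where M_43 = det([-7 7 -3; 1 7 -3; -7 -6 -3]) = 312
  + (2) · M_44   where M_44 = det([-7 7 -6; 1 7 1; -7 -6 -2]) = -237
det = (+1)·(3)·(-96) + (-1)·(-3)·(312) + (+1)·(2)·(-237) = 174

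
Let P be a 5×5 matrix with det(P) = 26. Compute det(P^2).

det(P^2) = (det P)^2 = (26)^2 = 676

676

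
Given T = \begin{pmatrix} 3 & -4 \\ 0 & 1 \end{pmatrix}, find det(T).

The determinant is 3.

det(T) = 3·1 − (-4)·0 = 3 − 0 = 3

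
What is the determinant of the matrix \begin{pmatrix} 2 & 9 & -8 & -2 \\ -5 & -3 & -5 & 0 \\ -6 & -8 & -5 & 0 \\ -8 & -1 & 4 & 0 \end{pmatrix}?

Expand along column 4 (it has 3 zeros):
  − (-2) · M_14   where M_14 = det([-5 -3 -5; -6 -8 -5; -8 -1 4]) = 283
det = (-1)·(-2)·(283) = 566

566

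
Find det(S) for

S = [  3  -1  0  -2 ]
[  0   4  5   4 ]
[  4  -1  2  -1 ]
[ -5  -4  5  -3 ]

|S| = -206

Expand along row 1 (it has 1 zero):
  + (3) · M_11   where M_11 = det([4 5 4; -1 2 -1; -4 5 -3]) = 13
  − (-1) · M_12   where M_12 = det([0 5 4; 4 2 -1; -5 5 -3]) = 205
  − (-2) · M_14   where M_14 = det([0 4 5; 4 -1 2; -5 -4 5]) = -225
det = (+1)·(3)·(13) + (-1)·(-1)·(205) + (-1)·(-2)·(-225) = -206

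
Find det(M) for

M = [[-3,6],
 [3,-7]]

The determinant is 3.

det(M) = (-3)·(-7) − 6·3 = 21 − 18 = 3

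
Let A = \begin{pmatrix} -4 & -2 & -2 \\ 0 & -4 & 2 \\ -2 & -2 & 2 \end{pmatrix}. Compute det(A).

Expand along row 2:
  + (-4) · |-4 -2; -2 2| = (-4)·(-8 − 4) = 48
  − 2 · |-4 -2; -2 -2| = −2·(8 − 4) = -8
Sum: (48) + (-8) = 40

40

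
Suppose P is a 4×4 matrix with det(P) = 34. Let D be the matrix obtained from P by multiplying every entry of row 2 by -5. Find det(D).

|D| = -170

Scaling one row by -5 multiplies the determinant by -5.
det(D) = (-5)·(34) = -170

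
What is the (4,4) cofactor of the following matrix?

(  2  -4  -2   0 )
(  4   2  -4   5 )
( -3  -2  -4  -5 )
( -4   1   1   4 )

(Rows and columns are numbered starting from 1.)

The cofactor is -140.

Delete row 4 and column 4; the remaining 3×3 submatrix is [2 -4 -2; 4 2 -4; -3 -2 -4].
Its determinant is -140.
The cofactor carries sign (−1)^(4+4) = +1, so C_{4,4} = +(-140) = -140.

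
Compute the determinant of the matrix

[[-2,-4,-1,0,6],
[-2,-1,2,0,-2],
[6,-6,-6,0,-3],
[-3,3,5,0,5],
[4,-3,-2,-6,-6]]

-3510

Expand along column 4 (it has 4 zeros):
  − (-6) · M_54   where M_54 = det([-2 -4 -1 6; -2 -1 2 -2; 6 -6 -6 -3; -3 3 5 5]) = -585
det = (-1)·(-6)·(-585) = -3510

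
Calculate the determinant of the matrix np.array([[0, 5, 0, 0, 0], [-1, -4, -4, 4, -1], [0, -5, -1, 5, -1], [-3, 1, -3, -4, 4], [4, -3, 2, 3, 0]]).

The determinant is -940.

Expand along row 1 (it has 4 zeros):
  − (5) · M_12   where M_12 = det([-1 -4 4 -1; 0 -1 5 -1; -3 -3 -4 4; 4 2 3 0]) = 188
det = (-1)·(5)·(188) = -940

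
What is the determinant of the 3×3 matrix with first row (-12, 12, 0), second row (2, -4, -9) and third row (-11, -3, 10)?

1752

Expand along column 3:
  − (-9) · |-12 12; -11 -3| = −(-9)·(36 − (-132)) = 1512
  + 10 · |-12 12; 2 -4| = 10·(48 − 24) = 240
Sum: (1512) + (240) = 1752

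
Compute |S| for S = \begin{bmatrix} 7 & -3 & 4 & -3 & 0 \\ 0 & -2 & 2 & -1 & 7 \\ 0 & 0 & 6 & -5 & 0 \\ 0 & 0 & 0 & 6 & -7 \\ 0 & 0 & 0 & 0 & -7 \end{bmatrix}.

det(S) = 3528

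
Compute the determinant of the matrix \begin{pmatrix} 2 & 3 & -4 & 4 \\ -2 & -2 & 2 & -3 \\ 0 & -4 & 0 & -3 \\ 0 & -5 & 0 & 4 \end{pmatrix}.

The determinant is -124.

Expand along row 3 (it has 2 zeros):
  − (-4) · M_32   where M_32 = det([2 -4 4; -2 2 -3; 0 0 4]) = -16
  − (-3) · M_34   where M_34 = det([2 3 -4; -2 -2 2; 0 -5 0]) = -20
det = (-1)·(-4)·(-16) + (-1)·(-3)·(-20) = -124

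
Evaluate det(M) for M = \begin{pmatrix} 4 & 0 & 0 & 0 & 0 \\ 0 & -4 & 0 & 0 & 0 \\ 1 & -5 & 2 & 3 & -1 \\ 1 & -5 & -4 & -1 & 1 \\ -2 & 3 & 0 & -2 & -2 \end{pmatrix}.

384

M is block lower-triangular with a 2×2 block and a 3×3 block on the diagonal, so its determinant equals the product of the determinants of the diagonal blocks.
det of the 2×2 block = -16
det of the 3×3 block = -24
det = (-16)·(-24) = 384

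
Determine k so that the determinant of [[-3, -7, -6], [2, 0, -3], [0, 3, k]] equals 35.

k = 7

Expanding along the column containing k, det(A) is linear in k: det(A) = (14)·k + (-63).
Set (14)·k + (-63) = 35  ⇒  (14)·k = 98  ⇒  k = 7.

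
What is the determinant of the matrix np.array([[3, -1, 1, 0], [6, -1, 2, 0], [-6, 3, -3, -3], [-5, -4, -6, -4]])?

-27

Expand along column 4 (it has 2 zeros):
  − (-3) · M_34   where M_34 = det([3 -1 1; 6 -1 2; -5 -4 -6]) = -13
  + (-4) · M_44   where M_44 = det([3 -1 1; 6 -1 2; -6 3 -3]) = -3
det = (-1)·(-3)·(-13) + (+1)·(-4)·(-3) = -27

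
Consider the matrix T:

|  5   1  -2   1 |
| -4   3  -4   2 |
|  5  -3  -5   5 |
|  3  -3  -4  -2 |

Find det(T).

Expand along row 1:
  + (5) · M_11   where M_11 = det([3 -4 2; -3 -5 5; -3 -4 -2]) = 168
  − (1) · M_12   where M_12 = det([-4 -4 2; 5 -5 5; 3 -4 -2]) = -230
  + (-2) · M_13   where M_13 = det([-4 3 2; 5 -3 5; 3 -3 -2]) = -21
  − (1) · M_14   where M_14 = det([-4 3 -4; 5 -3 -5; 3 -3 -4]) = 51
det = (+1)·(5)·(168) + (-1)·(1)·(-230) + (+1)·(-2)·(-21) + (-1)·(1)·(51) = 1061

det(T) = 1061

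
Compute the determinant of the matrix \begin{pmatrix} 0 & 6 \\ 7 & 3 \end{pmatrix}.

det = 0·3 − 6·7 = 0 − 42 = -42

The determinant is -42.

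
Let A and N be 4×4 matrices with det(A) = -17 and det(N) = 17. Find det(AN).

|AN| = -289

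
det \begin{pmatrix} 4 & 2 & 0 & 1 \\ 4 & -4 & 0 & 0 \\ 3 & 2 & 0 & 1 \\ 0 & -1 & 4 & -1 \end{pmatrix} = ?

16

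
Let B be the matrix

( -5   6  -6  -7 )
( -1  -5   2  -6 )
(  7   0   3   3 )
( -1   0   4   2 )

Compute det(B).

Expand along column 2 (it has 2 zeros):
  − (6) · M_12   where M_12 = det([-1 2 -6; 7 3 3; -1 4 2]) = -214
  + (-5) · M_22   where M_22 = det([-5 -6 -7; 7 3 3; -1 4 2]) = -85
det = (-1)·(6)·(-214) + (+1)·(-5)·(-85) = 1709

1709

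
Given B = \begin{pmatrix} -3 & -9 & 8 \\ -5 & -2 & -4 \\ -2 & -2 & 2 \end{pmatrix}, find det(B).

Expand along row 1:
  + (-3) · |-2 -4; -2 2| = (-3)·(-4 − 8) = 36
  − (-9) · |-5 -4; -2 2| = −(-9)·(-10 − 8) = -162
  + 8 · |-5 -2; -2 -2| = 8·(10 − 4) = 48
Sum: (36) + (-162) + (48) = -78

The determinant is -78.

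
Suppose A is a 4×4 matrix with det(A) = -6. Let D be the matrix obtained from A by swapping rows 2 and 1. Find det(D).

6

Swapping two rows multiplies the determinant by −1.
det(D) = (-1)·(-6) = 6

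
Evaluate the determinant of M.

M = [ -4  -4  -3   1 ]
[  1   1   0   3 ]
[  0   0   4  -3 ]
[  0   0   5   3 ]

M is block upper-triangular with a 2×2 block and a 2×2 block on the diagonal, so its determinant equals the product of the determinants of the diagonal blocks.
det of the 2×2 block = 0
det of the 2×2 block = 27
det = (0)·(27) = 0

The determinant is 0.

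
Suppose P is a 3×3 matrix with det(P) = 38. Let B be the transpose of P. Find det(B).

det(Pᵀ) = det(P).
det(B) = (1)·(38) = 38

38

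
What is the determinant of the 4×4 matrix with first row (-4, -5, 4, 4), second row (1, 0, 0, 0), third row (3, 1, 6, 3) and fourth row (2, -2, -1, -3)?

-107

Expand along row 2 (it has 3 zeros):
  − (1) · M_21   where M_21 = det([-5 4 4; 1 6 3; -2 -1 -3]) = 107
det = (-1)·(1)·(107) = -107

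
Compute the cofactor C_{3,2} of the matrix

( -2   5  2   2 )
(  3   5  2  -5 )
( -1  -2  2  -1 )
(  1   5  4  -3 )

0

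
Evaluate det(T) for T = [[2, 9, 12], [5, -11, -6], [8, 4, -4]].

1180

Expand along column 1:
  + 2 · |-11 -6; 4 -4| = 2·(44 − (-24)) = 136
  − 5 · |9 12; 4 -4| = −5·(-36 − 48) = 420
  + 8 · |9 12; -11 -6| = 8·(-54 − (-132)) = 624
Sum: (136) + (420) + (624) = 1180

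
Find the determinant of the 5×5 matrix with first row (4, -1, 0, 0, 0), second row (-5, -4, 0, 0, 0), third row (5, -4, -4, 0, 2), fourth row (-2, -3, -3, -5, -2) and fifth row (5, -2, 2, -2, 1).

-1428

The matrix is block lower-triangular with a 2×2 block and a 3×3 block on the diagonal, so its determinant equals the product of the determinants of the diagonal blocks.
det of the 2×2 block = -21
det of the 3×3 block = 68
det = (-21)·(68) = -1428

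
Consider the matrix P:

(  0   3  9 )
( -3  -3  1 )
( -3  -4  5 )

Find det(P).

|P| = 63

Expand along column 1:
  − (-3) · |3 9; -4 5| = −(-3)·(15 − (-36)) = 153
  + (-3) · |3 9; -3 1| = (-3)·(3 − (-27)) = -90
Sum: (153) + (-90) = 63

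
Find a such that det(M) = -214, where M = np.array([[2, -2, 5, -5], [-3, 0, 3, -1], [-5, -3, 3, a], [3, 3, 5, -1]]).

-5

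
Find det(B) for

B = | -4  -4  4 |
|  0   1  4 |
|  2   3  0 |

Expand along column 1:
  + (-4) · |1 4; 3 0| = (-4)·(0 − 12) = 48
  + 2 · |-4 4; 1 4| = 2·(-16 − 4) = -40
Sum: (48) + (-40) = 8

det(B) = 8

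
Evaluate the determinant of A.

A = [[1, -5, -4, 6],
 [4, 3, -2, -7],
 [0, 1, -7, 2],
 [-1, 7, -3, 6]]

Expand along row 3 (it has 1 zero):
  − (1) · M_32   where M_32 = det([1 -4 6; 4 -2 -7; -1 -3 6]) = -49
  + (-7) · M_33   where M_33 = det([1 -5 6; 4 3 -7; -1 7 6]) = 338
  − (2) · M_34   where M_34 = det([1 -5 -4; 4 3 -2; -1 7 -3]) = -189
det = (-1)·(1)·(-49) + (+1)·(-7)·(338) + (-1)·(2)·(-189) = -1939

-1939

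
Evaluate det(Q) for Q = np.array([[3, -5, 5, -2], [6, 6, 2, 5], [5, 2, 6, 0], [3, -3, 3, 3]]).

The determinant is 408.

Expand along row 3 (it has 1 zero):
  + (5) · M_31   where M_31 = det([-5 5 -2; 6 2 5; -3 3 3]) = -168
  − (2) · M_32   where M_32 = det([3 5 -2; 6 2 5; 3 3 3]) = -66
  + (6) · M_33   where M_33 = det([3 -5 -2; 6 6 5; 3 -3 3]) = 186
det = (+1)·(5)·(-168) + (-1)·(2)·(-66) + (+1)·(6)·(186) = 408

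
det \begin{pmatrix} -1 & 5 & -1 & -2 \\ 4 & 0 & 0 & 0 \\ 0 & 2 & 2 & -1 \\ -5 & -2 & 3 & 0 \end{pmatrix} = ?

28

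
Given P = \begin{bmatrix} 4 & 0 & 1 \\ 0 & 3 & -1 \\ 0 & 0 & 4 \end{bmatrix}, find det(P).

P is upper triangular, so det(P) is the product of the diagonal entries:
det = (4) · (3) · (4) = 48

The determinant is 48.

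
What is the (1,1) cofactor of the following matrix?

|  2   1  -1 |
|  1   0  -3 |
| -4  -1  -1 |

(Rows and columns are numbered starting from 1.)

Delete row 1 and column 1; the remaining 2×2 submatrix is [0 -3; -1 -1].
Its determinant is 0·(-1) − (-3)·(-1) = -3.
The cofactor carries sign (−1)^(1+1) = +1, so C_{1,1} = +(-3) = -3.

-3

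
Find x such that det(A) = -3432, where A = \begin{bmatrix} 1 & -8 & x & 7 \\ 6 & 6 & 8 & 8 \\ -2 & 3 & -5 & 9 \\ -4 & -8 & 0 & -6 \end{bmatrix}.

3

Expanding along the row containing x, det(A) is linear in x: det(A) = (260)·x + (-4212).
Set (260)·x + (-4212) = -3432  ⇒  (260)·x = 780  ⇒  x = 3.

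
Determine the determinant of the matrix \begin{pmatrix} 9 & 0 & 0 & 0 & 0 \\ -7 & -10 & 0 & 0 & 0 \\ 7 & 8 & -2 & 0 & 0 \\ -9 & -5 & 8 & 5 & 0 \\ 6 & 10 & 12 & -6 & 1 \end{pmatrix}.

The matrix is lower triangular, so the determinant is the product of the diagonal entries:
det = (9) · (-10) · (-2) · (5) · (1) = 900

900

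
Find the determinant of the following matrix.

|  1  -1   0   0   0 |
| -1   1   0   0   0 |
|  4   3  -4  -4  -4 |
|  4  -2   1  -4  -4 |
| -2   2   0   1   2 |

The matrix is block lower-triangular with a 2×2 block and a 3×3 block on the diagonal, so its determinant equals the product of the determinants of the diagonal blocks.
det of the 2×2 block = 0
det of the 3×3 block = 20
det = (0)·(20) = 0

The determinant is 0.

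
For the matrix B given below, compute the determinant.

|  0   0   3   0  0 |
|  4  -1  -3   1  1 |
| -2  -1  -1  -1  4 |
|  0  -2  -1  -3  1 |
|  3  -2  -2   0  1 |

Expand along row 1 (it has 4 zeros):
  + (3) · M_13   where M_13 = det([4 -1 1 1; -2 -1 -1 4; 0 -2 -3 1; 3 -2 0 1]) = -39
det = (+1)·(3)·(-39) = -117

-117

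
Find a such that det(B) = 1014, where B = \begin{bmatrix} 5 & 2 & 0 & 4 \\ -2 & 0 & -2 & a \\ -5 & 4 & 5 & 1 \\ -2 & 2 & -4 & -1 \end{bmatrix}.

Expanding along the column containing a, det(B) is linear in a: det(B) = (-190)·a + (-316).
Set (-190)·a + (-316) = 1014  ⇒  (-190)·a = 1330  ⇒  a = -7.

a = -7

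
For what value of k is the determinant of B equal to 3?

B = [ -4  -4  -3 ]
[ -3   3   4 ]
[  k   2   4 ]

k = -7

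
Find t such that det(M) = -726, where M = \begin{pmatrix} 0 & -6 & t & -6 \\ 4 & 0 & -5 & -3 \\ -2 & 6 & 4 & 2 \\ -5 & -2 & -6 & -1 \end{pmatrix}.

Expanding along the row containing t, det(M) is linear in t: det(M) = (-110)·t + (-1716).
Set (-110)·t + (-1716) = -726  ⇒  (-110)·t = 990  ⇒  t = -9.

-9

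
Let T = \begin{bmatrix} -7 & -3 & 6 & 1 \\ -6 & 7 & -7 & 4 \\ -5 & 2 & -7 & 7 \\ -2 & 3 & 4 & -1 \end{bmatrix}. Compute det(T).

1338

Expand along row 1:
  + (-7) · M_11   where M_11 = det([7 -7 4; 2 -7 7; 3 4 -1]) = -192
  − (-3) · M_12   where M_12 = det([-6 -7 4; -5 -7 7; -2 4 -1]) = 123
  + (6) · M_13   where M_13 = det([-6 7 4; -5 2 7; -2 3 -1]) = -39
  − (1) · M_14   where M_14 = det([-6 7 -7; -5 2 -7; -2 3 4]) = 141
det = (+1)·(-7)·(-192) + (-1)·(-3)·(123) + (+1)·(6)·(-39) + (-1)·(1)·(141) = 1338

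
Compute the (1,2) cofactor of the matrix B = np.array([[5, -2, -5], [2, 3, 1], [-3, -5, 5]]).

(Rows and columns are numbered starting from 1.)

-13

Delete row 1 and column 2; the remaining 2×2 submatrix is [2 1; -3 5].
Its determinant is 2·5 − 1·(-3) = 13.
The cofactor carries sign (−1)^(1+2) = −1, so C_{1,2} = −(13) = -13.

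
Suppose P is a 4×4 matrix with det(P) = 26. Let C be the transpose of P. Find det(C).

det(Pᵀ) = det(P).
det(C) = (1)·(26) = 26

26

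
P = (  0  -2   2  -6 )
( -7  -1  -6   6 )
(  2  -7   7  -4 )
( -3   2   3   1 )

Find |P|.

Expand along row 1 (it has 1 zero):
  − (-2) · M_12   where M_12 = det([-7 -6 6; 2 7 -4; -3 3 1]) = -31
  + (2) · M_13   where M_13 = det([-7 -1 6; 2 -7 -4; -3 2 1]) = -119
  − (-6) · M_14   where M_14 = det([-7 -1 -6; 2 -7 7; -3 2 3]) = 374
det = (-1)·(-2)·(-31) + (+1)·(2)·(-119) + (-1)·(-6)·(374) = 1944

The determinant is 1944.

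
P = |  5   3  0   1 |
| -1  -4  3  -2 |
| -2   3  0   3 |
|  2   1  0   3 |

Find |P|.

det(P) = -174

Expand along column 3 (it has 3 zeros):
  − (3) · M_23   where M_23 = det([5 3 1; -2 3 3; 2 1 3]) = 58
det = (-1)·(3)·(58) = -174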